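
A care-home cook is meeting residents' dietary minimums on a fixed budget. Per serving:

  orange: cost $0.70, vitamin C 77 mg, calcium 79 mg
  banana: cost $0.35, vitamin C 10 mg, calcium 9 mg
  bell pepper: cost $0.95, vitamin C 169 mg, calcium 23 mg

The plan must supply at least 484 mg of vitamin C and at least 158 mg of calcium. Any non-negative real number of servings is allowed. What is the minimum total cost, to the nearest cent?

orange only: max(484/77, 158/79) = 6.286 servings → $4.40.
banana only: max(484/10, 158/9) = 48.4 servings → $16.94.
bell pepper only: max(484/169, 158/23) = 6.87 servings → $6.53.
orange + banana with both targets exact would need a negative amount; discard.
orange + bell pepper with both tight: 1.345 servings and 2.251 servings → $3.08.
banana + bell pepper with both tight: 12.06 servings and 2.15 servings → $6.26.
The minimum over all feasible corners is $3.08.

$3.08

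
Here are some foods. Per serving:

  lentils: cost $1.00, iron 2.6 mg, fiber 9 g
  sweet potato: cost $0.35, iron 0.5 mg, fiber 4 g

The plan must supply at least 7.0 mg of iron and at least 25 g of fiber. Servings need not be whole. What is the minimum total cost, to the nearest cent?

This is a tiny linear program; its minimum lies at a vertex of the feasible set. List the vertices and price them.
lentils only: max(7.0/2.6, 25/9) = 2.778 servings → $2.78.
sweet potato only: max(7.0/0.5, 25/4) = 14 servings → $4.90.
lentils + sweet potato with both tight: 2.627 servings and 0.339 servings → $2.75.
So the least-cost plan costs $2.75.

$2.75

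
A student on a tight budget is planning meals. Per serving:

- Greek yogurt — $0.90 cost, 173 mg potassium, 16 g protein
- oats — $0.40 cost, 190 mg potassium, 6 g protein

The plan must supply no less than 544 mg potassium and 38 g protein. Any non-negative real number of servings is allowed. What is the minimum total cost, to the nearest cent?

$2.20

A basic optimal solution has at most two foods positive. Try each food alone and each pair with both targets met exactly.
Greek yogurt only: max(544/173, 38/16) = 3.145 servings → $2.83.
oats only: max(544/190, 38/6) = 6.333 servings → $2.53.
Greek yogurt + oats with both tight: 1.976 servings and 1.064 servings → $2.20.
So the least-cost plan costs $2.20.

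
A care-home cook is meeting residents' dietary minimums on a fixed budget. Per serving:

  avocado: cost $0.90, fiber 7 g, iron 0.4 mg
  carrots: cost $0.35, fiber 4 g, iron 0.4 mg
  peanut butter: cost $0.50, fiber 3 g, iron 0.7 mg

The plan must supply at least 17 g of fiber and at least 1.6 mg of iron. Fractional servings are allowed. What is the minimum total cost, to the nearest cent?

avocado only: max(17/7, 1.6/0.4) = 4 servings → $3.60.
carrots only: max(17/4, 1.6/0.4) = 4.25 servings → $1.49.
peanut butter only: max(17/3, 1.6/0.7) = 5.667 servings → $2.83.
avocado + carrots with both tight: 0.3333 servings and 3.667 servings → $1.58.
avocado + peanut butter with both tight: 1.919 servings and 1.189 servings → $2.32.
carrots + peanut butter with both targets exact would need a negative amount; discard.
Cheapest feasible corner: $1.49.

$1.49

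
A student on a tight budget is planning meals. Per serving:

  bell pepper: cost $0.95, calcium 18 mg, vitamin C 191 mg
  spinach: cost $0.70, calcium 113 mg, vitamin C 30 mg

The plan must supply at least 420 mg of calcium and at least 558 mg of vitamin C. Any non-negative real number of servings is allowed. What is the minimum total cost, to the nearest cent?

$4.61

An LP optimum is at a vertex; with two nutrient constraints at most two foods are used. Check each candidate.
bell pepper only: max(420/18, 558/191) = 23.33 servings → $22.17.
spinach only: max(420/113, 558/30) = 18.6 servings → $13.02.
bell pepper + spinach with both tight: 2.398 servings and 3.335 servings → $4.61.
Cheapest feasible corner: $4.61.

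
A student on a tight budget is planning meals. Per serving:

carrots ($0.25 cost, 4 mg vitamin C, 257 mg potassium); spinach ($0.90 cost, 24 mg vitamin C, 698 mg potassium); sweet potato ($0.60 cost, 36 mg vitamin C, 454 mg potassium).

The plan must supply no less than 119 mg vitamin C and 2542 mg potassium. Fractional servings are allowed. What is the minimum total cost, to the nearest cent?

$2.91

Compare the cost at each extreme point of the feasible region.
carrots only: max(119/4, 2542/257) = 29.75 servings → $7.44.
spinach only: max(119/24, 2542/698) = 4.958 servings → $4.46.
sweet potato only: max(119/36, 2542/454) = 5.599 servings → $3.36.
carrots + spinach: intersection lies outside the first quadrant.
carrots + sweet potato with both tight: 5.041 servings and 2.745 servings → $2.91.
spinach + sweet potato with both tight: 2.634 servings and 1.55 servings → $3.30.
The minimum over all feasible corners is $2.91.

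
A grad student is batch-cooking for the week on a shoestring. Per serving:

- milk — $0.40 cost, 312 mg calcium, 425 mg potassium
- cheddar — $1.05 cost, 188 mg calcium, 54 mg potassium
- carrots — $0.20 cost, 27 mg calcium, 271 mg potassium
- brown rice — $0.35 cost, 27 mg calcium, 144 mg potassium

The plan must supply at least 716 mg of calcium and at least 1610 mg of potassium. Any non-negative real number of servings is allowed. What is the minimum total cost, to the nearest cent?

$1.37

A basic optimal solution has at most two foods positive. Try each food alone and each pair with both targets met exactly.
milk only: max(716/312, 1610/425) = 3.788 servings → $1.52.
cheddar only: max(716/188, 1610/54) = 29.81 servings → $31.31.
carrots only: max(716/27, 1610/271) = 26.52 servings → $5.30.
brown rice only: max(716/27, 1610/144) = 26.52 servings → $9.28.
milk + cheddar: intersection lies outside the first quadrant.
milk + carrots with both tight: 2.06 servings and 2.71 servings → $1.37.
milk + brown rice with both tight: 1.783 servings and 5.919 servings → $2.78.
cheddar + carrots with both tight: 3.042 servings and 5.335 servings → $4.26.
cheddar + brown rice with both tight: 2.328 servings and 10.31 servings → $6.05.
carrots + brown rice: intersection lies outside the first quadrant.
So the least-cost plan costs $1.37.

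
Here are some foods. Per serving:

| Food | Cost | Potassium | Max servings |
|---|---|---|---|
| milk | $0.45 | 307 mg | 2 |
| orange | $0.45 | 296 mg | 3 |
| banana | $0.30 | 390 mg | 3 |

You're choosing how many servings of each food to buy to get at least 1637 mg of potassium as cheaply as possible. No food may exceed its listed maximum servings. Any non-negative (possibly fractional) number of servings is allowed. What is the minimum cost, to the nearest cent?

Cost per mg of potassium: banana $0.0008, milk $0.0015, orange $0.0015.
Take 3 servings of banana: +1170.0 mg potassium for $0.90 (total $0.90, still need 467.0 mg).
Take 1.521 servings of milk: +467.0 mg potassium for $0.68 (total $1.58, still need 0.0 mg).
Filling from the cheapest source first is optimal under one linear minimum: $1.58.

$1.58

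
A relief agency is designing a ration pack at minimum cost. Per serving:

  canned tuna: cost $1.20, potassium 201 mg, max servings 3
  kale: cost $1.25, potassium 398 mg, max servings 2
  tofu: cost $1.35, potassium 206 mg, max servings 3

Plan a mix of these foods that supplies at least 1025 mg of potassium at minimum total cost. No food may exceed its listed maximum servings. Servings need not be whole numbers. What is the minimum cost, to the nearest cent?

Cost per mg of potassium: kale $0.0031, canned tuna $0.0060, tofu $0.0066.
Take 2 servings of kale: +796.0 mg potassium for $2.50 (total $2.50, still need 229.0 mg).
Take 1.139 servings of canned tuna: +229.0 mg potassium for $1.37 (total $3.87, still need 0.0 mg).
Greedy by cheapest-per-mg is optimal for a single linear constraint, so the minimum cost is $3.87.

$3.87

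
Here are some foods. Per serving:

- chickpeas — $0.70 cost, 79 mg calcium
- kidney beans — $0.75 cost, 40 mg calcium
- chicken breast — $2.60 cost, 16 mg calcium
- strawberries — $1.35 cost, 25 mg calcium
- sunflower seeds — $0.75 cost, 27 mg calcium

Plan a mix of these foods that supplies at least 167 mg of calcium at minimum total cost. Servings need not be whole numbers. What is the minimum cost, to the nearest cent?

Cost per mg of calcium: chickpeas $0.0089, kidney beans $0.0187, sunflower seeds $0.0278, strawberries $0.0540, chicken breast $0.1625.
With no serving limits, use only chickpeas: 167 mg / 79 mg = 2.114 servings × $0.70 = $1.48.

$1.48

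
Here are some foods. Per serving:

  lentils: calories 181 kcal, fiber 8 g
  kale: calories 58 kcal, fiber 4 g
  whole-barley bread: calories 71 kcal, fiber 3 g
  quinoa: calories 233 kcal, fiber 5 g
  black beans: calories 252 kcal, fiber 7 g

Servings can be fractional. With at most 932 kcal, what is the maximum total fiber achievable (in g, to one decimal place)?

Fiber per kcal: kale 0.06897, lentils 0.0442, whole-barley bread 0.04225, black beans 0.02778, quinoa 0.02146.
With no serving limits, spend the whole calories allowance on kale: 932 kcal / 58 kcal × 4 g = 64.3 g.

64.3 g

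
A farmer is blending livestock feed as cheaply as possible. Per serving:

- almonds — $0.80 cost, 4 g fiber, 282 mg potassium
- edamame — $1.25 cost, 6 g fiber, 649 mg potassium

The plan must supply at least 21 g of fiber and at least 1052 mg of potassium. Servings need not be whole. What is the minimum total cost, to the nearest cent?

At the optimum either one food covers both requirements or two foods hit both targets exactly; no other combination can be cheaper.
almonds only: max(21/4, 1052/282) = 5.25 servings → $4.20.
edamame only: max(21/6, 1052/649) = 3.5 servings → $4.38.
almonds + edamame: intersection lies outside the first quadrant.
So the least-cost plan costs $4.20.

$4.20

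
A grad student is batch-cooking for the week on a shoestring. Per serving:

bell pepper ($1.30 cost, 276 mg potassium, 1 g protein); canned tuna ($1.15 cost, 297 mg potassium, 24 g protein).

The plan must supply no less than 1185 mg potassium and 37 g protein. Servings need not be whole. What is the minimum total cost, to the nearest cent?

Check every corner: each single food scaled to meet both minima, and each pair solved so both constraints bind.
bell pepper only: max(1185/276, 37/1) = 37 servings → $48.10.
canned tuna only: max(1185/297, 37/24) = 3.99 servings → $4.59.
bell pepper + canned tuna with both tight: 2.758 servings and 1.427 servings → $5.23.
So the least-cost plan costs $4.59.

$4.59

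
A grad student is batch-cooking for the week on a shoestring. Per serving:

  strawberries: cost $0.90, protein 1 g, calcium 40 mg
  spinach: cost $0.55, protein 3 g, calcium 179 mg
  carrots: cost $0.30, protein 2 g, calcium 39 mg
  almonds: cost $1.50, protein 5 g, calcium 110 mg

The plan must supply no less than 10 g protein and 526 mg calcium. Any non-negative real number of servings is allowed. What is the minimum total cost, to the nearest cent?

$1.77

Check every corner: each single food scaled to meet both minima, and each pair solved so both constraints bind.
strawberries only: max(10/1, 526/40) = 13.15 servings → $11.84.
spinach only: max(10/3, 526/179) = 3.333 servings → $1.83.
carrots only: max(10/2, 526/39) = 13.49 servings → $4.05.
almonds only: max(10/5, 526/110) = 4.782 servings → $7.17.
strawberries + spinach with both tight: 3.593 servings and 2.136 servings → $4.41.
strawberries + carrots: intersection lies outside the first quadrant.
strawberries + almonds: intersection lies outside the first quadrant.
spinach + carrots with both tight: 2.747 servings and 0.8797 servings → $1.77.
spinach + almonds with both tight: 2.708 servings and 0.3752 servings → $2.05.
carrots + almonds: intersection lies outside the first quadrant.
Cheapest feasible corner: $1.77.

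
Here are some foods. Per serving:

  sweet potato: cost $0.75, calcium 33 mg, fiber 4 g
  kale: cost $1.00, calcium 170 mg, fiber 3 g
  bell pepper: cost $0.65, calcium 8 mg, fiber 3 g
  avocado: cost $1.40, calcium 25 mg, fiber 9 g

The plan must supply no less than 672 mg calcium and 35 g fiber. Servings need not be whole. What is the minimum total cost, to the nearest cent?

$7.34

This is a tiny linear program; its minimum lies at a vertex of the feasible set. List the vertices and price them.
sweet potato only: max(672/33, 35/4) = 20.36 servings → $15.27.
kale only: max(672/170, 35/3) = 11.67 servings → $11.67.
bell pepper only: max(672/8, 35/3) = 84 servings → $54.60.
avocado only: max(672/25, 35/9) = 26.88 servings → $37.63.
sweet potato + kale with both tight: 6.771 servings and 2.639 servings → $7.72.
sweet potato + bell pepper: the both-tight solution has a negative serving — not a feasible corner.
sweet potato + avocado: the both-tight solution has a negative serving — not a feasible corner.
kale + bell pepper with both tight: 3.572 servings and 8.095 servings → $8.83.
kale + avocado with both tight: 3.555 servings and 2.704 servings → $7.34.
bell pepper + avocado: the both-tight solution has a negative serving — not a feasible corner.
The minimum over all feasible corners is $7.34.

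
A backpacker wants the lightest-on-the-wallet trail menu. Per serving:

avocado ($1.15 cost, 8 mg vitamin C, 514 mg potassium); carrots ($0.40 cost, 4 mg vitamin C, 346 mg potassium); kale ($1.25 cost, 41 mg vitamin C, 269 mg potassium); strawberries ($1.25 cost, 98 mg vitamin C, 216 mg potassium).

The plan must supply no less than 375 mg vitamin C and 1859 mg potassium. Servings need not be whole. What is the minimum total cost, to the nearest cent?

Minimising a linear cost over {vitamin C ≥ 375, potassium ≥ 1859, servings ≥ 0} — the optimum is at a vertex, using one or two foods.
avocado only: max(375/8, 1859/514) = 46.88 servings → $53.91.
carrots only: max(375/4, 1859/346) = 93.75 servings → $37.50.
kale only: max(375/41, 1859/269) = 9.146 servings → $11.43.
strawberries only: max(375/98, 1859/216) = 8.606 servings → $10.76.
avocado + carrots: the both-tight solution has a negative serving — not a feasible corner.
avocado + kale: the both-tight solution has a negative serving — not a feasible corner.
avocado + strawberries with both tight: 2.08 servings and 3.657 servings → $6.96.
carrots + kale with both targets exact would need a negative amount; discard.
carrots + strawberries with both tight: 3.062 servings and 3.702 servings → $5.85.
kale + strawberries with both tight: 5.78 servings and 1.408 servings → $8.99.
Cheapest feasible corner: $5.85.

$5.85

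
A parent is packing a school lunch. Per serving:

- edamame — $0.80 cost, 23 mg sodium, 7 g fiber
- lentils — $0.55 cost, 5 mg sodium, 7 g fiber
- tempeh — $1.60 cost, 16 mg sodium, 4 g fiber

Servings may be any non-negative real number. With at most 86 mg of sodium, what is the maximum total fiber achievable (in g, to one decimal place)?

120.4 g

Fiber per mg sodium: lentils 1.4, edamame 0.3043, tempeh 0.25.
With no serving limits, spend the whole sodium allowance on lentils: 86 mg / 5 mg × 7 g = 120.4 g.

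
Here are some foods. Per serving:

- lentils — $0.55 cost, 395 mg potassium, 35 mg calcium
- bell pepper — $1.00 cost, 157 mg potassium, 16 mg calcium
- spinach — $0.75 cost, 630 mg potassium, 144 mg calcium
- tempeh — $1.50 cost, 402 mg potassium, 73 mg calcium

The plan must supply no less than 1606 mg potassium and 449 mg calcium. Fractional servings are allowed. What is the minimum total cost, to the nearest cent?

Compare the cost at each extreme point of the feasible region.
lentils only: max(1606/395, 449/35) = 12.83 servings → $7.06.
bell pepper only: max(1606/157, 449/16) = 28.06 servings → $28.06.
spinach only: max(1606/630, 449/144) = 3.118 servings → $2.34.
tempeh only: max(1606/402, 449/73) = 6.151 servings → $9.23.
lentils + bell pepper: intersection lies outside the first quadrant.
lentils + spinach with both targets exact would need a negative amount; discard.
lentils + tempeh: intersection lies outside the first quadrant.
bell pepper + spinach: the both-tight solution has a negative serving — not a feasible corner.
bell pepper + tempeh with both targets exact would need a negative amount; discard.
spinach + tempeh: intersection lies outside the first quadrant.
Cheapest feasible corner: $2.34.

$2.34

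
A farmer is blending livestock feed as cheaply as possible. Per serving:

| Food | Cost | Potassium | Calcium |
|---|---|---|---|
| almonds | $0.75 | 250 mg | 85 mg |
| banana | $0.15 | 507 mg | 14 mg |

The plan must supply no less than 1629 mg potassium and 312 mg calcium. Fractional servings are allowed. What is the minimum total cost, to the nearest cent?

An LP optimum is at a vertex; with two nutrient constraints at most two foods are used. Check each candidate.
almonds only: max(1629/250, 312/85) = 6.516 servings → $4.89.
banana only: max(1629/507, 312/14) = 22.29 servings → $3.34.
almonds + banana with both tight: 3.419 servings and 1.527 servings → $2.79.
The minimum over all feasible corners is $2.79.

$2.79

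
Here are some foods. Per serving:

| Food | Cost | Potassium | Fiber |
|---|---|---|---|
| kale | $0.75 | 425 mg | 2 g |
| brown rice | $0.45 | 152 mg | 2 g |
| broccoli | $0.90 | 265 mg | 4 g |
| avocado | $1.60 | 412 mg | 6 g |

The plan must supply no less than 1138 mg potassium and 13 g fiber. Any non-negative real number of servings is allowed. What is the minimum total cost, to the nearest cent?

$3.09

At the optimum either one food covers both requirements or two foods hit both targets exactly; no other combination can be cheaper.
kale only: max(1138/425, 13/2) = 6.5 servings → $4.88.
brown rice only: max(1138/152, 13/2) = 7.487 servings → $3.37.
broccoli only: max(1138/265, 13/4) = 4.294 servings → $3.86.
avocado only: max(1138/412, 13/6) = 2.762 servings → $4.42.
kale + brown rice with both tight: 0.5495 servings and 5.951 servings → $3.09.
kale + broccoli with both tight: 0.9462 servings and 2.777 servings → $3.21.
kale + avocado with both tight: 0.8528 servings and 1.882 servings → $3.65.
brown rice + broccoli with both targets exact would need a negative amount; discard.
brown rice + avocado: intersection lies outside the first quadrant.
broccoli + avocado: the both-tight solution has a negative serving — not a feasible corner.
So the least-cost plan costs $3.09.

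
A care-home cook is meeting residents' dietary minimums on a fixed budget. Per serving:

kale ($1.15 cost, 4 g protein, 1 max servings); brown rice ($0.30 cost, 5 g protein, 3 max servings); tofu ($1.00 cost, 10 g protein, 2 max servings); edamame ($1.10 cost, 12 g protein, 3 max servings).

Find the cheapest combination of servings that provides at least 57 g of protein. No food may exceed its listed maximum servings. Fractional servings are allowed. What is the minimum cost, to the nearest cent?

$4.80

Cost per g of protein: brown rice $0.0600, edamame $0.0917, tofu $0.1000, kale $0.2875.
Take 3 servings of brown rice: +15.0 g protein for $0.90 (total $0.90, still need 42.0 g).
Take 3 servings of edamame: +36.0 g protein for $3.30 (total $4.20, still need 6.0 g).
Take 0.6 servings of tofu: +6.0 g protein for $0.60 (total $4.80, still need 0.0 g).
Greedy by cheapest-per-g is optimal for a single linear constraint, so the minimum cost is $4.80.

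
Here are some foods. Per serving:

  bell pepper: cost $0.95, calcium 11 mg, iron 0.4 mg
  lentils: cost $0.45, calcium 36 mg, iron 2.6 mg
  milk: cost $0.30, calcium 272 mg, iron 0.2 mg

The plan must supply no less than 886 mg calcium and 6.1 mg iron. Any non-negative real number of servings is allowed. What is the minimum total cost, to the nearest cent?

Compare the cost at each extreme point of the feasible region.
bell pepper only: max(886/11, 6.1/0.4) = 80.55 servings → $76.52.
lentils only: max(886/36, 6.1/2.6) = 24.61 servings → $11.07.
milk only: max(886/272, 6.1/0.2) = 30.5 servings → $9.15.
bell pepper + lentils: the both-tight solution has a negative serving — not a feasible corner.
bell pepper + milk with both tight: 13.9 servings and 2.695 servings → $14.02.
lentils + milk with both tight: 2.117 servings and 2.977 servings → $1.85.
So the least-cost plan costs $1.85.

$1.85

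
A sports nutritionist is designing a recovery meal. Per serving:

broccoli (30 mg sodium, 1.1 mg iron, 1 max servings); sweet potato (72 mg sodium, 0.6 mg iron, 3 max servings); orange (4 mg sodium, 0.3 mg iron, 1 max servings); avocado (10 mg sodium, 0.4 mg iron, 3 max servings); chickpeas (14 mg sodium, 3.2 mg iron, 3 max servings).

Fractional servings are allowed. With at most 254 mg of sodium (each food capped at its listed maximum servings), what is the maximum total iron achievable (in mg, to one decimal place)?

Iron per mg sodium: chickpeas 0.2286, orange 0.075, avocado 0.04, broccoli 0.03667, sweet potato 0.008333.
Take 3 servings of chickpeas: uses 42 mg sodium, +9.6 mg iron (running total 9.6 mg).
Take 1 serving of orange: uses 4 mg sodium, +0.3 mg iron (running total 9.9 mg).
Take 3 servings of avocado: uses 30 mg sodium, +1.2 mg iron (running total 11.1 mg).
Take 1 serving of broccoli: uses 30 mg sodium, +1.1 mg iron (running total 12.2 mg).
Take 2.056 servings of sweet potato: uses 148 mg sodium, +1.2 mg iron (running total 13.4 mg).
Greedy by best ratio exhausts the sodium allowance optimally: 13.4 mg.

13.4 mg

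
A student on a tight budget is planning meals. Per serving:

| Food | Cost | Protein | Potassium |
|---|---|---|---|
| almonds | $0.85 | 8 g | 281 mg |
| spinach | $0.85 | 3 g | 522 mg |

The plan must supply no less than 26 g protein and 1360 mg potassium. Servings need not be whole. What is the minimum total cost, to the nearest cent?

$3.33

An LP optimum is at a vertex; with two nutrient constraints at most two foods are used. Check each candidate.
almonds only: max(26/8, 1360/281) = 4.84 servings → $4.11.
spinach only: max(26/3, 1360/522) = 8.667 servings → $7.37.
almonds + spinach with both tight: 2.848 servings and 1.072 servings → $3.33.
Cheapest feasible corner: $3.33.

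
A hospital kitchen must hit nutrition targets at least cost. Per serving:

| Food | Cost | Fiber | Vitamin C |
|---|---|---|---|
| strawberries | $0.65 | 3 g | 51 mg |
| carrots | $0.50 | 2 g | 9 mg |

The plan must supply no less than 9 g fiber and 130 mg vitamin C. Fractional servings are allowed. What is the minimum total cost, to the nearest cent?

Minimising a linear cost over {fiber ≥ 9, vitamin C ≥ 130, servings ≥ 0} — the optimum is at a vertex, using one or two foods.
strawberries only: max(9/3, 130/51) = 3 servings → $1.95.
carrots only: max(9/2, 130/9) = 14.44 servings → $7.22.
strawberries + carrots with both tight: 2.387 servings and 0.92 servings → $2.01.
The minimum over all feasible corners is $1.95.

$1.95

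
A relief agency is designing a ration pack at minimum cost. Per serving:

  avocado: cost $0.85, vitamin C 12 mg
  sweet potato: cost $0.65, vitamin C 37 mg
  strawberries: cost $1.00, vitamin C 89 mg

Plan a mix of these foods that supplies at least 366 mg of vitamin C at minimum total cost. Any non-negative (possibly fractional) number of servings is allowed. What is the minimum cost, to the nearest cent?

Cost per mg of vitamin C: strawberries $0.0112, sweet potato $0.0176, avocado $0.0708.
With no serving limits, use only strawberries: 366 mg / 89 mg = 4.112 servings × $1.00 = $4.11.

$4.11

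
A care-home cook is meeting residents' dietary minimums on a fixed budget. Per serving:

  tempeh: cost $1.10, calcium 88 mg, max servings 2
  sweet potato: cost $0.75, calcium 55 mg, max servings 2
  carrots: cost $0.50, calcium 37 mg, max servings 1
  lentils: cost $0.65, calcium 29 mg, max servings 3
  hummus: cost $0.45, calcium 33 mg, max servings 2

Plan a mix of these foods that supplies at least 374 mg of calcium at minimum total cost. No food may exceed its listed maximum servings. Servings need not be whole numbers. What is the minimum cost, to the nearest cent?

Cost per mg of calcium: tempeh $0.0125, carrots $0.0135, sweet potato $0.0136, hummus $0.0136, lentils $0.0224.
Take 2 servings of tempeh: +176.0 mg calcium for $2.20 (total $2.20, still need 198.0 mg).
Take 1 serving of carrots: +37.0 mg calcium for $0.50 (total $2.70, still need 161.0 mg).
Take 2 servings of sweet potato: +110.0 mg calcium for $1.50 (total $4.20, still need 51.0 mg).
Take 1.545 servings of hummus: +51.0 mg calcium for $0.70 (total $4.90, still need 0.0 mg).
Filling from the cheapest source first is optimal under one linear minimum: $4.90.

$4.90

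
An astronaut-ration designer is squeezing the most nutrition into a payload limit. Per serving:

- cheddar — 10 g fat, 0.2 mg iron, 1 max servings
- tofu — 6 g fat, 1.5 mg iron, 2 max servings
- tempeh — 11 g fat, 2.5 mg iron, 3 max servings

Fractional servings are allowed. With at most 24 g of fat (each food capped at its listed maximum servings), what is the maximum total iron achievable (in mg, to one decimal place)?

5.7 mg

Iron per g fat: tofu 0.25, tempeh 0.2273, cheddar 0.02.
Take 2 servings of tofu: uses 12 g fat, +3.0 mg iron (running total 3.0 mg).
Take 1.091 servings of tempeh: uses 12 g fat, +2.7 mg iron (running total 5.7 mg).
Greedy by best ratio exhausts the fat allowance optimally: 5.7 mg.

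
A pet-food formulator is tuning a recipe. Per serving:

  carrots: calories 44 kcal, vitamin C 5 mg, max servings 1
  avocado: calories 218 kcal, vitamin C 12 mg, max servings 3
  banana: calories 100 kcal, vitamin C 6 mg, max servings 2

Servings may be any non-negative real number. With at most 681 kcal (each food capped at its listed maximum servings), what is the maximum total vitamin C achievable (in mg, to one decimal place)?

Vitamin C per kcal: carrots 0.1136, banana 0.06, avocado 0.05505.
Take 1 serving of carrots: uses 44 kcal, +5.0 mg vitamin C (running total 5.0 mg).
Take 2 servings of banana: uses 200 kcal, +12.0 mg vitamin C (running total 17.0 mg).
Take 2.005 servings of avocado: uses 437 kcal, +24.1 mg vitamin C (running total 41.1 mg).
Greedy by best ratio exhausts the calories allowance optimally: 41.1 mg.

41.1 mg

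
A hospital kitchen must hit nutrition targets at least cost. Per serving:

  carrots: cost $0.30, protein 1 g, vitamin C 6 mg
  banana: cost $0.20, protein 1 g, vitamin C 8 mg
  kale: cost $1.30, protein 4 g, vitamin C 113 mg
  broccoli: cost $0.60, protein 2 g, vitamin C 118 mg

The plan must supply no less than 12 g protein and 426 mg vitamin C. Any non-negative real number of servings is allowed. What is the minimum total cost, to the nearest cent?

At the optimum either one food covers both requirements or two foods hit both targets exactly; no other combination can be cheaper.
carrots only: max(12/1, 426/6) = 71 servings → $21.30.
banana only: max(12/1, 426/8) = 53.25 servings → $10.65.
kale only: max(12/4, 426/113) = 3.77 servings → $4.90.
broccoli only: max(12/2, 426/118) = 6 servings → $3.60.
carrots + banana with both targets exact would need a negative amount; discard.
carrots + kale: the both-tight solution has a negative serving — not a feasible corner.
carrots + broccoli with both tight: 5.321 servings and 3.34 servings → $3.60.
banana + kale: the both-tight solution has a negative serving — not a feasible corner.
banana + broccoli with both tight: 5.529 servings and 3.235 servings → $3.05.
kale + broccoli with both tight: 2.293 servings and 1.415 servings → $3.83.
So the least-cost plan costs $3.05.

$3.05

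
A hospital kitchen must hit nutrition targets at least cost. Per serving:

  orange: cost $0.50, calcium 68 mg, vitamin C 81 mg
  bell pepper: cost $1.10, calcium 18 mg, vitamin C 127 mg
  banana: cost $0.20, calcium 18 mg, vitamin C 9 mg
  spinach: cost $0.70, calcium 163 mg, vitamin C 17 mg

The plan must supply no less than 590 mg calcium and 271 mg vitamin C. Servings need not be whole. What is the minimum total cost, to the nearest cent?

The cheapest plan sits at a corner of the feasible region — with two constraints it uses at most two foods.
orange only: max(590/68, 271/81) = 8.676 servings → $4.34.
bell pepper only: max(590/18, 271/127) = 32.78 servings → $36.06.
banana only: max(590/18, 271/9) = 32.78 servings → $6.56.
spinach only: max(590/163, 271/17) = 15.94 servings → $11.16.
orange + bell pepper: intersection lies outside the first quadrant.
orange + banana: the both-tight solution has a negative serving — not a feasible corner.
orange + spinach with both tight: 2.834 servings and 2.437 servings → $3.12.
bell pepper + banana: the both-tight solution has a negative serving — not a feasible corner.
bell pepper + spinach with both tight: 1.674 servings and 3.435 servings → $4.25.
banana + spinach with both tight: 29.41 servings and 0.3721 servings → $6.14.
The minimum over all feasible corners is $3.12.

$3.12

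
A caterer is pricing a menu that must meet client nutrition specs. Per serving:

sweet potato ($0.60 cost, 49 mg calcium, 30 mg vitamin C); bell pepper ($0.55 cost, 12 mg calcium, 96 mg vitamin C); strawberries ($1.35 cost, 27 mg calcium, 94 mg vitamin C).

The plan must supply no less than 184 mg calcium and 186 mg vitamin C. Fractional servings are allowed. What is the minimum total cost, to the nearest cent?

Check every corner: each single food scaled to meet both minima, and each pair solved so both constraints bind.
sweet potato only: max(184/49, 186/30) = 6.2 servings → $3.72.
bell pepper only: max(184/12, 186/96) = 15.33 servings → $8.43.
strawberries only: max(184/27, 186/94) = 6.815 servings → $9.20.
sweet potato + bell pepper with both tight: 3.552 servings and 0.8273 servings → $2.59.
sweet potato + strawberries with both tight: 3.233 servings and 0.9468 servings → $3.22.
bell pepper + strawberries: the both-tight solution has a negative serving — not a feasible corner.
So the least-cost plan costs $2.59.

$2.59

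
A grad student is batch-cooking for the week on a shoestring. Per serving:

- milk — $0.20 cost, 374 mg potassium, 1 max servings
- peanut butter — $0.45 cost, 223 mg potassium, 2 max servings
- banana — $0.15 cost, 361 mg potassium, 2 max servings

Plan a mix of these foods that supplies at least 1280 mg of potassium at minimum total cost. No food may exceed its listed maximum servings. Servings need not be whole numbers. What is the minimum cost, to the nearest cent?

Cost per mg of potassium: banana $0.0004, milk $0.0005, peanut butter $0.0020.
Take 2 servings of banana: +722.0 mg potassium for $0.30 (total $0.30, still need 558.0 mg).
Take 1 serving of milk: +374.0 mg potassium for $0.20 (total $0.50, still need 184.0 mg).
Take 0.8251 servings of peanut butter: +184.0 mg potassium for $0.37 (total $0.87, still need 0.0 mg).
Filling from the cheapest source first is optimal under one linear minimum: $0.87.

$0.87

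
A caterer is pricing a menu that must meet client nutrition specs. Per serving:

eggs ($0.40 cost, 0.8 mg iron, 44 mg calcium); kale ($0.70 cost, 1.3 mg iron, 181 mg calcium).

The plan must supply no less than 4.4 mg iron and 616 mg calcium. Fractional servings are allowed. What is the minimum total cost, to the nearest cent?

Compare the cost at each extreme point of the feasible region.
eggs only: max(4.4/0.8, 616/44) = 14 servings → $5.60.
kale only: max(4.4/1.3, 616/181) = 3.403 servings → $2.38.
eggs + kale: intersection lies outside the first quadrant.
So the least-cost plan costs $2.38.

$2.38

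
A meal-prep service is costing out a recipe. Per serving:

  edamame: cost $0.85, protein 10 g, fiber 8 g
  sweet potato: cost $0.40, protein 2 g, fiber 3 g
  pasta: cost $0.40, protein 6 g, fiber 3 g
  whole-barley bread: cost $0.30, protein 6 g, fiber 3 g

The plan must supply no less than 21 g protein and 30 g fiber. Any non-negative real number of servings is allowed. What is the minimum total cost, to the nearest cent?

At the optimum either one food covers both requirements or two foods hit both targets exactly; no other combination can be cheaper.
edamame only: max(21/10, 30/8) = 3.75 servings → $3.19.
sweet potato only: max(21/2, 30/3) = 10.5 servings → $4.20.
pasta only: max(21/6, 30/3) = 10 servings → $4.00.
whole-barley bread only: max(21/6, 30/3) = 10 servings → $3.00.
edamame + sweet potato with both tight: 0.2143 servings and 9.429 servings → $3.95.
edamame + pasta with both targets exact would need a negative amount; discard.
edamame + whole-barley bread with both targets exact would need a negative amount; discard.
sweet potato + pasta with both tight: 9.75 servings and 0.25 servings → $4.00.
sweet potato + whole-barley bread with both tight: 9.75 servings and 0.25 servings → $3.98.
pasta + whole-barley bread (both tight): parallel constraints — no distinct corner.
Cheapest feasible corner: $3.00.

$3.00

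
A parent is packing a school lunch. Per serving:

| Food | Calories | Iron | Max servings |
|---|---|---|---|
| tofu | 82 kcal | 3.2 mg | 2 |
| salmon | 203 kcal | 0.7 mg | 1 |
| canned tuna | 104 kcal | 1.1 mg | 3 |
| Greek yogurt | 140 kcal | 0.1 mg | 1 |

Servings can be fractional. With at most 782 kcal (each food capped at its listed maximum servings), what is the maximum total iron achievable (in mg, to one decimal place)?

10.5 mg

Iron per kcal: tofu 0.03902, canned tuna 0.01058, salmon 0.003448, Greek yogurt 0.0007143.
Take 2 servings of tofu: uses 164 kcal, +6.4 mg iron (running total 6.4 mg).
Take 3 servings of canned tuna: uses 312 kcal, +3.3 mg iron (running total 9.7 mg).
Take 1 serving of salmon: uses 203 kcal, +0.7 mg iron (running total 10.4 mg).
Take 0.7357 servings of Greek yogurt: uses 103 kcal, +0.1 mg iron (running total 10.5 mg).
Filling greedily by iron-per-kcal is optimal for one linear limit, giving 10.5 mg.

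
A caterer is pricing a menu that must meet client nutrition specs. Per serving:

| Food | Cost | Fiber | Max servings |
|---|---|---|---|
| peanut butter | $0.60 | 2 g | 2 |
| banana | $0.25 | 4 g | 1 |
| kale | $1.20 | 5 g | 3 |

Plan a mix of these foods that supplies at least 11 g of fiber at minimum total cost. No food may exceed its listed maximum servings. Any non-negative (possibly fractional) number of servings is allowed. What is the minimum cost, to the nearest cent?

Cost per g of fiber: banana $0.0625, kale $0.2400, peanut butter $0.3000.
Take 1 serving of banana: +4.0 g fiber for $0.25 (total $0.25, still need 7.0 g).
Take 1.4 servings of kale: +7.0 g fiber for $1.68 (total $1.93, still need 0.0 g).
Greedy by cheapest-per-g is optimal for a single linear constraint, so the minimum cost is $1.93.

$1.93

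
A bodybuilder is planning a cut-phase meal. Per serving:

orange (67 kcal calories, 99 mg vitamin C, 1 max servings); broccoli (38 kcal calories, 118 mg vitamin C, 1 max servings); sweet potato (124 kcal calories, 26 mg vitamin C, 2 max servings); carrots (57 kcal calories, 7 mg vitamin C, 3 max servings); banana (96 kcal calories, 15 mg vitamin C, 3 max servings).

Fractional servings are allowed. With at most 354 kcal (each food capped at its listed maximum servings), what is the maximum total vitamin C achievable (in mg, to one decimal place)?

Vitamin C per kcal: broccoli 3.105, orange 1.478, sweet potato 0.2097, banana 0.1562, carrots 0.1228.
Take 1 serving of broccoli: uses 38 kcal, +118.0 mg vitamin C (running total 118.0 mg).
Take 1 serving of orange: uses 67 kcal, +99.0 mg vitamin C (running total 217.0 mg).
Take 2 servings of sweet potato: uses 248 kcal, +52.0 mg vitamin C (running total 269.0 mg).
Take 0.01042 servings of banana: uses 1 kcal, +0.2 mg vitamin C (running total 269.2 mg).
Filling greedily by vitamin C-per-kcal is optimal for one linear limit, giving 269.2 mg.

269.2 mg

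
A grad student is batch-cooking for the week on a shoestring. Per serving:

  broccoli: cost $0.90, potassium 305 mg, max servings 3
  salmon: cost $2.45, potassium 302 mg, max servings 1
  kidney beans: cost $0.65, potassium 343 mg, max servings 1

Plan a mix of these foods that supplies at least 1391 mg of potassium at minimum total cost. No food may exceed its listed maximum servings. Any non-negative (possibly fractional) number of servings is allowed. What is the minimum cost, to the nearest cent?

Cost per mg of potassium: kidney beans $0.0019, broccoli $0.0030, salmon $0.0081.
Take 1 serving of kidney beans: +343.0 mg potassium for $0.65 (total $0.65, still need 1048.0 mg).
Take 3 servings of broccoli: +915.0 mg potassium for $2.70 (total $3.35, still need 133.0 mg).
Take 0.4404 servings of salmon: +133.0 mg potassium for $1.08 (total $4.43, still need 0.0 mg).
Greedy by cheapest-per-mg is optimal for a single linear constraint, so the minimum cost is $4.43.

$4.43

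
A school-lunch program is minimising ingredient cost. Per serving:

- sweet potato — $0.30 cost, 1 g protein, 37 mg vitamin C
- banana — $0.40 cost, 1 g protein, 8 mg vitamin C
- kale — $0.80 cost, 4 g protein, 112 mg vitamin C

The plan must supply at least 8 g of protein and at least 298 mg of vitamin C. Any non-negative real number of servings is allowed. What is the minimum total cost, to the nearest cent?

$2.13

sweet potato only: max(8/1, 298/37) = 8.054 servings → $2.42.
banana only: max(8/1, 298/8) = 37.25 servings → $14.90.
kale only: max(8/4, 298/112) = 2.661 servings → $2.13.
sweet potato + banana with both targets exact would need a negative amount; discard.
sweet potato + kale with both targets exact would need a negative amount; discard.
banana + kale with both targets exact would need a negative amount; discard.
Cheapest feasible corner: $2.13.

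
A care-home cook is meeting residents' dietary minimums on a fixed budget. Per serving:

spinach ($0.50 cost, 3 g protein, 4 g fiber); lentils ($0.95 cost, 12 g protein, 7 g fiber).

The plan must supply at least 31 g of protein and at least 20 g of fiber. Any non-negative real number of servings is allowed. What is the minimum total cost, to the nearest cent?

spinach only: max(31/3, 20/4) = 10.33 servings → $5.17.
lentils only: max(31/12, 20/7) = 2.857 servings → $2.71.
spinach + lentils with both tight: 0.8519 servings and 2.37 servings → $2.68.
So the least-cost plan costs $2.68.

$2.68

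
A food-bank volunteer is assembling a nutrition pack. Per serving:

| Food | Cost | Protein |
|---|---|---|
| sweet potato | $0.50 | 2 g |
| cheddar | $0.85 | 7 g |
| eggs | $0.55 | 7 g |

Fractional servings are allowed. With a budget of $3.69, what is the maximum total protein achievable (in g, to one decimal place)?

47.0 g

Protein per dollar: eggs 12.73, cheddar 8.235, sweet potato 4.
With no serving limits, spend the whole cost allowance on eggs: $3.69 / $0.55 × 7 g = 47.0 g.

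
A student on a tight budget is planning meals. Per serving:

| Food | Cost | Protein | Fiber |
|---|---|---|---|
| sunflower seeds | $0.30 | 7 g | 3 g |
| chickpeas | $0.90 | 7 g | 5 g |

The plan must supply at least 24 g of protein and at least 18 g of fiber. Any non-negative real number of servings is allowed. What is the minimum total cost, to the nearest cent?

sunflower seeds only: max(24/7, 18/3) = 6 servings → $1.80.
chickpeas only: max(24/7, 18/5) = 3.6 servings → $3.24.
sunflower seeds + chickpeas: the both-tight solution has a negative serving — not a feasible corner.
The minimum over all feasible corners is $1.80.

$1.80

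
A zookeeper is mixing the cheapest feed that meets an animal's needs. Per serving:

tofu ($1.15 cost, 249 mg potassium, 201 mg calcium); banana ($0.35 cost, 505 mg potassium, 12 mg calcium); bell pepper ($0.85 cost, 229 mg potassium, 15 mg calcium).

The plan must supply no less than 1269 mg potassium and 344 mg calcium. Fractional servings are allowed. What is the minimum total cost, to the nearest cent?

$2.45

For a min-cost LP with two ≥-constraints, a basic feasible solution has at most two positive variables.
tofu only: max(1269/249, 344/201) = 5.096 servings → $5.86.
banana only: max(1269/505, 344/12) = 28.67 servings → $10.03.
bell pepper only: max(1269/229, 344/15) = 22.93 servings → $19.49.
tofu + banana with both tight: 1.609 servings and 1.72 servings → $2.45.
tofu + bell pepper with both tight: 1.413 servings and 4.006 servings → $5.03.
banana + bell pepper: intersection lies outside the first quadrant.
So the least-cost plan costs $2.45.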